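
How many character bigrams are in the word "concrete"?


Word: "concrete" (length 8)
Number of 2-grams = length - 2 + 1 = 8 - 2 + 1
= 7


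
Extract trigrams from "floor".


Word: "floor" (length 5)
Number of trigrams = 5 - 3 + 1 = 3
  Position 0: "flo"
  Position 1: "loo"
  Position 2: "oor"
Trigrams = "flo", "loo", "oor"


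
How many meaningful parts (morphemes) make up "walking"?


Word: "walking"
Morphemes: walk | -ing
Each morpheme carries meaning
= 2 morphemes


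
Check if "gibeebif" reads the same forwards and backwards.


Word: "gibeebif"
Reversed: "fibeebig"
Forward == Backward? gibeebif != fibeebig
Palindrome = No


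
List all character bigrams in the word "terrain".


Word: "terrain" (length 7)
Number of bigrams = 7 - 2 + 1 = 6
  Position 0: "te"
  Position 1: "er"
  Position 2: "rr"
  Position 3: "ra"
  Position 4: "ai"
  Position 5: "in"
Bigrams = "te", "er", "rr", "ra", "ai", "in"


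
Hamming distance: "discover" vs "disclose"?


Comparing character by character (same length = 8):
  Pos 0: 'd' vs 'd' =
  Pos 1: 'i' vs 'i' =
  Pos 2: 's' vs 's' =
  Pos 3: 'c' vs 'c' =
  Pos 4: 'o' vs 'l' !=
  Pos 5: 'v' vs 'o' !=
  Pos 6: 'e' vs 's' !=
  Pos 7: 'r' vs 'e' !=
Hamming distance = 4


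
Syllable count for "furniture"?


Word: "furniture"
Syllable breakdown: fur | ni | ture
Counting: 3 parts
= 3 syllables


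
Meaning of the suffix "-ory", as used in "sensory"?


Suffix: -ory
Example: sensory (sense + -ory, with a spelling change)
Meaning = relating to / place for


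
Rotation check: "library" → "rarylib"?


Word: "library", Candidate: "rarylib"
Method: check if candidate is substring of word+word
"librarylibrary" contains "rarylib"? Yes
Is rotation = Yes


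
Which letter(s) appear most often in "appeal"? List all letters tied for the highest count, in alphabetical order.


Word: "appeal"
Letter counts:
  'a': 2
  'e': 1
  'l': 1
  'p': 2
Maximum count = 2
Most frequent = 'a', 'p' (2 times each)


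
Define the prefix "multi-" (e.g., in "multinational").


Prefix: multi-
Example: multinational (multi- + national)
Meaning = many


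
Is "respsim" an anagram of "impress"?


Word 1: "impress" → sorted: eimprss
Word 2: "respsim" → sorted: eimprss
Same letters? eimprss == eimprss
Anagram = Yes


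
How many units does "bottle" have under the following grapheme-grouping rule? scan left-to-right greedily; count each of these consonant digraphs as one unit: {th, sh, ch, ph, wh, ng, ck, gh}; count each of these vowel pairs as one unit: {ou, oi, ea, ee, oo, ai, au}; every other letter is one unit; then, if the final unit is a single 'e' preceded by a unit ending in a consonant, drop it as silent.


Word: "bottle" (6 letters)
Left-to-right scan:
  1. 'b' (letter)
  2. 'o' (letter)
  3. 't' (letter)
  4. 't' (letter)
  5. 'l' (letter)
  6. 'e' (letter)
Units from scan: 6
Final unit is 'e' after a consonant -> drop as silent (-1)
Sound units = 5 units


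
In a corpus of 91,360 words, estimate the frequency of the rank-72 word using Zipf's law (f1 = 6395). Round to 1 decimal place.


Zipf's law: f(r) = f(1) / r
f(1) = 6395
f(72) = 6395 / 72
= 88.8 occurrences


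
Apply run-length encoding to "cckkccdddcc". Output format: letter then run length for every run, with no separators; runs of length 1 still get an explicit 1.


String: "cckkccdddcc"
Scanning for consecutive runs:
  'c' x 2
  'k' x 2
  'c' x 2
  'd' x 3
  'c' x 2
RLE = "c2k2c2d3c2"


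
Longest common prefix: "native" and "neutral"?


Word 1: "native"
Word 2: "neutral"
Comparing from start:
  Pos 0: 'n' == 'n'
  Pos 1: 'a' != 'e' (stop)
LCP = "n" (length 1)


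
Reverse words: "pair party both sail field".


Original: "pair party both sail field"
Words (1..n): pair | party | both | sail | field
Reversed (n..1): field | sail | both | party | pair
Result = "field sail both party pair"


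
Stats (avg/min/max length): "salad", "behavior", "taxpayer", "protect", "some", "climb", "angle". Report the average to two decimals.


Lengths: "salad"=5, "behavior"=8, "taxpayer"=8, "protect"=7, "some"=4, "climb"=5, "angle"=5
Sum = 42, Count = 7
Average = 42/7 = 6.00
= avg=6.00, min=4, max=8


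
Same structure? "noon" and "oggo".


Pattern of "noon": [0, 1, 1, 0]
Pattern of "oggo": [0, 1, 1, 0]
Patterns match
Same pattern = Yes


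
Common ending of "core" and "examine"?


Word 1: "core"
Word 2: "examine"
Comparing from end:
  Pos -1: 'e' == 'e'
  Pos -2: 'r' != 'n' (stop)
LCS = "e" (length 1)


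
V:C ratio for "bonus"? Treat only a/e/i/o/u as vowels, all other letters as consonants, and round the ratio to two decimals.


Word: "bonus"
Vowels (a,e,i,o,u): 2
Consonants: 3
Ratio = 2/3
= 0.67


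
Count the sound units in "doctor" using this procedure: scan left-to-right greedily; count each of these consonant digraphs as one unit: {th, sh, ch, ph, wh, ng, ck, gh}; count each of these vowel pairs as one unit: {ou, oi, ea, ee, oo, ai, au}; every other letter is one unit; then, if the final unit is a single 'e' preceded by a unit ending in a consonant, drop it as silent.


Word: "doctor" (6 letters)
Left-to-right scan:
  1. 'd' (letter)
  2. 'o' (letter)
  3. 'c' (letter)
  4. 't' (letter)
  5. 'o' (letter)
  6. 'r' (letter)
Units from scan: 6
Sound units = 6 units


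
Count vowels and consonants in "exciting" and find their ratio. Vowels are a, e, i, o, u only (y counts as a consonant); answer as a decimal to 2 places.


Word: "exciting"
Vowels (a,e,i,o,u): 3
Consonants: 5
Ratio = 3/5
= 0.60


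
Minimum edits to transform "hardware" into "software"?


Word 1: "hardware" (length 8)
Word 2: "software" (length 8)
One optimal edit sequence (insert/delete/substitute each cost 1):
  1. substitute 'h' -> 's'  (+1)
  2. substitute 'a' -> 'o'  (+1)
  3. substitute 'r' -> 'f'  (+1)
  4. substitute 'd' -> 't'  (+1)
  5. keep 'w'
  6. keep 'a'
  7. keep 'r'
  8. keep 'e'
Total edit operations: 4
Edit distance = 4


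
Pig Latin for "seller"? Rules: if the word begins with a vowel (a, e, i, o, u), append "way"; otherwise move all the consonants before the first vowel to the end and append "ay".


Word: "seller"
Starts with consonant(s) → move to end, add 'ay'
Consonant cluster: "s"
Pig Latin = "ellersay"


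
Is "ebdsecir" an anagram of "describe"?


Word 1: "describe" → sorted: bcdeeirs
Word 2: "ebdsecir" → sorted: bcdeeirs
Same letters? bcdeeirs == bcdeeirs
Anagram = Yes


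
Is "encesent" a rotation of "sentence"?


Word: "sentence", Candidate: "encesent"
Method: check if candidate is substring of word+word
"sentencesentence" contains "encesent"? Yes
Is rotation = Yes


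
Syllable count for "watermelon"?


Word: "watermelon"
Syllable breakdown: wa-ter-mel-on
Counting: 4 parts
= 4 syllables


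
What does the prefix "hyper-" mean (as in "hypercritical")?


Prefix: hyper-
Example: hypercritical (hyper- + critical)
Meaning = over / excessive


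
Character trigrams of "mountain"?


Word: "mountain" (length 8)
Number of trigrams = 8 - 3 + 1 = 6
  Position 0: "mou"
  Position 1: "oun"
  Position 2: "unt"
  Position 3: "nta"
  Position 4: "tai"
  Position 5: "ain"
Trigrams = "mou", "oun", "unt", "nta", "tai", "ain"


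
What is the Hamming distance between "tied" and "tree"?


Comparing character by character (same length = 4):
  Pos 0: 't' vs 't' =
  Pos 1: 'i' vs 'r' !=
  Pos 2: 'e' vs 'e' =
  Pos 3: 'd' vs 'e' !=
Hamming distance = 2


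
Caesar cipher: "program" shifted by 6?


Word: "program"
Shift: 6
Each letter → (letter + shift) mod 26:
  'p' (15) + 6 = 21 → 'v'
  'r' (17) + 6 = 23 → 'x'
  'o' (14) + 6 = 20 → 'u'
  'g' (6) + 6 = 12 → 'm'
  'r' (17) + 6 = 23 → 'x'
  'a' (0) + 6 = 6 → 'g'
  'm' (12) + 6 = 18 → 's'
Result = "vxumxgs"


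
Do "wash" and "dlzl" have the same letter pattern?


Pattern of "wash": [0, 1, 2, 3]
Pattern of "dlzl": [0, 1, 2, 1]
Patterns do not match
Same pattern = No


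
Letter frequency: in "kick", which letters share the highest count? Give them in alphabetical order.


Word: "kick"
Letter counts:
  'c': 1
  'i': 1
  'k': 2
Maximum count = 2
Most frequent = 'k' (2 times each)


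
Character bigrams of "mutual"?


Word: "mutual" (length 6)
Number of bigrams = 6 - 2 + 1 = 5
  Position 0: "mu"
  Position 1: "ut"
  Position 2: "tu"
  Position 3: "ua"
  Position 4: "al"
Bigrams = "mu", "ut", "tu", "ua", "al"


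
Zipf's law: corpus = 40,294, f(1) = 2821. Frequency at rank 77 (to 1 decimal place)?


Zipf's law: f(r) = f(1) / r
f(1) = 2821
f(77) = 2821 / 77
= 36.6 occurrences


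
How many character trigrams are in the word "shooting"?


Word: "shooting" (length 8)
Number of 3-grams = length - 3 + 1 = 8 - 3 + 1
= 6


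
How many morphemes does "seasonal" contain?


Word: "seasonal"
Morphemes: season / -al
Each morpheme carries meaning
= 2 morphemes


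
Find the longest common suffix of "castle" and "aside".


Word 1: "castle"
Word 2: "aside"
Comparing from end:
  Pos -1: 'e' == 'e'
  Pos -2: 'l' != 'd' (stop)
LCS = "e" (length 1)


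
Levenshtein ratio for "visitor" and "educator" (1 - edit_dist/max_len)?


Word 1: "visitor" (length 7)
Word 2: "educator" (length 8)
One optimal edit sequence:
  1. insert 'e'  (+1)
  2. substitute 'v' -> 'd'  (+1)
  3. substitute 'i' -> 'u'  (+1)
  4. substitute 's' -> 'c'  (+1)
  5. substitute 'i' -> 'a'  (+1)
  6. keep 't'
  7. keep 'o'
  8. keep 'r'
Edit distance = 5
Max length = max(7, 8) = 8
Similarity = 1 - 5/8
= 0.3750


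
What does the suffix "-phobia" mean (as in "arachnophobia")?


Suffix: -phobia
Example: arachnophobia = arachno- + -phobia
Meaning = fear of


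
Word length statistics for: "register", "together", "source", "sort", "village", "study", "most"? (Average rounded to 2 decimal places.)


Lengths: "register"=8, "together"=8, "source"=6, "sort"=4, "village"=7, "study"=5, "most"=4
Sum = 42, Count = 7
Average = 42/7 = 6.00
= avg=6.00, min=4, max=8


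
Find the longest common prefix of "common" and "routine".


Word 1: "common"
Word 2: "routine"
Comparing from start:
  Pos 0: 'c' != 'r' (stop)
LCP = "" (length 0)


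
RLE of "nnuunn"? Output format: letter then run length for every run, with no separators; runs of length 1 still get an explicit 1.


String: "nnuunn"
Scanning for consecutive runs:
  'n' x 2
  'u' x 2
  'n' x 2
RLE = "n2u2n2"


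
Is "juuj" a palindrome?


Word: "juuj"
Reversed: "juuj"
Forward == Backward? juuj == juuj
Palindrome = Yes


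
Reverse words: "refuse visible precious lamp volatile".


Original: "refuse visible precious lamp volatile"
Words (1..n): refuse | visible | precious | lamp | volatile
Reversed (n..1): volatile | lamp | precious | visible | refuse
Result = "volatile lamp precious visible refuse"


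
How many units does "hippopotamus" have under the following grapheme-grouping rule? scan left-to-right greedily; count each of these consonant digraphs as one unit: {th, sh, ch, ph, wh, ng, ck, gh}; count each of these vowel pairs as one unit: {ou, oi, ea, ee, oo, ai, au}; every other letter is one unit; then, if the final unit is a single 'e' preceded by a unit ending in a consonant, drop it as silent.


Word: "hippopotamus" (12 letters)
Left-to-right scan:
  (1) 'h' (letter)
  (2) 'i' (letter)
  (3) 'p' (letter)
  (4) 'p' (letter)
  (5) 'o' (letter)
  (6) 'p' (letter)
  (7) 'o' (letter)
  (8) 't' (letter)
  (9) 'a' (letter)
  (10) 'm' (letter)
  (11) 'u' (letter)
  (12) 's' (letter)
Units from scan: 12
Sound units = 12 units


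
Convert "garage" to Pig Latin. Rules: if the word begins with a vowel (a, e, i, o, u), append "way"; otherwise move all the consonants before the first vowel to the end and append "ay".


Word: "garage"
Starts with consonant(s) → move to end, add 'ay'
Consonant cluster: "g"
Pig Latin = "aragegay"


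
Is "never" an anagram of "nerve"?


Word 1: "nerve" → sorted: eenrv
Word 2: "never" → sorted: eenrv
Same letters? eenrv == eenrv
Anagram = Yes


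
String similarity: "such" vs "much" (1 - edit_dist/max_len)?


Word 1: "such" (length 4)
Word 2: "much" (length 4)
One optimal edit sequence:
  1. substitute 's' -> 'm'  (+1)
  2. keep 'u'
  3. keep 'c'
  4. keep 'h'
Edit distance = 1
Max length = max(4, 4) = 4
Similarity = 1 - 1/4
= 0.7500


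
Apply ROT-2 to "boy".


Word: "boy"
Shift: 2
Each letter → (letter + shift) mod 26:
  'b' (1) + 2 = 3 → 'd'
  'o' (14) + 2 = 16 → 'q'
  'y' (24) + 2 = 0 → 'a'
Result = "dqa"


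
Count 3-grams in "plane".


Word: "plane" (length 5)
Number of 3-grams = length - 3 + 1 = 5 - 3 + 1
= 3


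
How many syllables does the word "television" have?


Word: "television"
Syllable breakdown: tel · e · vi · sion
Counting: 4 parts
= 4 syllables


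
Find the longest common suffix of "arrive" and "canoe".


Word 1: "arrive"
Word 2: "canoe"
Comparing from end:
  Pos -1: 'e' == 'e'
  Pos -2: 'v' != 'o' (stop)
LCS = "e" (length 1)


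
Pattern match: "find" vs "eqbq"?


Pattern of "find": [0, 1, 2, 3]
Pattern of "eqbq": [0, 1, 2, 1]
Patterns do not match
Same pattern = No


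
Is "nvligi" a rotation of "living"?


Word: "living", Candidate: "nvligi"
Method: check if candidate is substring of word+word
"livingliving" contains "nvligi"? No
Is rotation = No


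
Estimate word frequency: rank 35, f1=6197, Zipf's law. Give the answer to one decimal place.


Zipf's law: f(r) = f(1) / r
f(1) = 6197
f(35) = 6197 / 35
= 177.1 occurrences


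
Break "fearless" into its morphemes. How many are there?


Word: "fearless"
Morphemes: fear + -less
Each morpheme carries meaning
= 2 morphemes


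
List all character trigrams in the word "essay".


Word: "essay" (length 5)
Number of trigrams = 5 - 3 + 1 = 3
  Position 0: "ess"
  Position 1: "ssa"
  Position 2: "say"
Trigrams = "ess", "ssa", "say"


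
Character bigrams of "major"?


Word: "major" (length 5)
Number of bigrams = 5 - 2 + 1 = 4
  Position 0: "ma"
  Position 1: "aj"
  Position 2: "jo"
  Position 3: "or"
Bigrams = "ma", "aj", "jo", "or"


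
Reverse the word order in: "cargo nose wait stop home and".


Original: "cargo nose wait stop home and"
Words (1..n): cargo | nose | wait | stop | home | and
Reversed (n..1): and | home | stop | wait | nose | cargo
Result = "and home stop wait nose cargo"


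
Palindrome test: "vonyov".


Word: "vonyov"
Reversed: "voynov"
Forward == Backward? vonyov != voynov
Palindrome = No


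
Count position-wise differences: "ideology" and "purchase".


Comparing character by character (same length = 8):
  Pos 0: 'i' vs 'p' !=
  Pos 1: 'd' vs 'u' !=
  Pos 2: 'e' vs 'r' !=
  Pos 3: 'o' vs 'c' !=
  Pos 4: 'l' vs 'h' !=
  Pos 5: 'o' vs 'a' !=
  Pos 6: 'g' vs 's' !=
  Pos 7: 'y' vs 'e' !=
Hamming distance = 8


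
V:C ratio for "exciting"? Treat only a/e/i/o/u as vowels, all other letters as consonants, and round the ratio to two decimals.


Word: "exciting"
Vowels (a,e,i,o,u): 3
Consonants: 5
Ratio = 3/5
= 0.60


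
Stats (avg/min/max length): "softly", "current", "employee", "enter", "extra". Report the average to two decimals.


Lengths: "softly"=6, "current"=7, "employee"=8, "enter"=5, "extra"=5
Sum = 31, Count = 5
Average = 31/5 = 6.20
= avg=6.20, min=5, max=8


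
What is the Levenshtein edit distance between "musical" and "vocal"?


Word 1: "musical" (length 7)
Word 2: "vocal" (length 5)
One optimal edit sequence (insert/delete/substitute each cost 1):
  1. delete 'm'  (+1)
  2. delete 'u'  (+1)
  3. substitute 's' -> 'v'  (+1)
  4. substitute 'i' -> 'o'  (+1)
  5. keep 'c'
  6. keep 'a'
  7. keep 'l'
Total edit operations: 4
Edit distance = 4


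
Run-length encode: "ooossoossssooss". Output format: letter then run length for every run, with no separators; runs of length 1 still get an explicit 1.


String: "ooossoossssooss"
Scanning for consecutive runs:
  'o' x 3
  's' x 2
  'o' x 2
  's' x 4
  'o' x 2
  's' x 2
RLE = "o3s2o2s4o2s2"


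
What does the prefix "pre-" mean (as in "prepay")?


Prefix: pre-
As in: prepay -> pre- + pay
Meaning = before


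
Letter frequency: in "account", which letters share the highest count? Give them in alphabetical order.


Word: "account"
Letter counts:
  'a': 1
  'c': 2
  'n': 1
  'o': 1
  't': 1
  'u': 1
Maximum count = 2
Most frequent = 'c' (2 times each)


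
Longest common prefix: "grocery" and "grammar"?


Word 1: "grocery"
Word 2: "grammar"
Comparing from start:
  Pos 0: 'g' == 'g'
  Pos 1: 'r' == 'r'
  Pos 2: 'o' != 'a' (stop)
LCP = "gr" (length 2)


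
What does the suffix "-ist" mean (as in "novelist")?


Suffix: -ist
Example: novelist (novel + -ist)
Meaning = one who practices


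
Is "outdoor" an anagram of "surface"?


Word 1: "surface" → sorted: acefrsu
Word 2: "outdoor" → sorted: dooortu
Same letters? acefrsu != dooortu
Anagram = No


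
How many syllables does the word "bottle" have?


Word: "bottle"
Syllable breakdown: bot · tle
Counting: 2 parts
= 2 syllables


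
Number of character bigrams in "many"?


Word: "many" (length 4)
Number of 2-grams = length - 2 + 1 = 4 - 2 + 1
= 3


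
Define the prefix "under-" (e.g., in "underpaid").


Prefix: under-
Example: underpaid = under- + paid
Meaning = insufficient


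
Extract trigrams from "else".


Word: "else" (length 4)
Number of trigrams = 4 - 3 + 1 = 2
  Position 0: "els"
  Position 1: "lse"
Trigrams = "els", "lse"


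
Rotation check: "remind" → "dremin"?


Word: "remind", Candidate: "dremin"
Method: check if candidate is substring of word+word
"remindremind" contains "dremin"? Yes
Is rotation = Yes


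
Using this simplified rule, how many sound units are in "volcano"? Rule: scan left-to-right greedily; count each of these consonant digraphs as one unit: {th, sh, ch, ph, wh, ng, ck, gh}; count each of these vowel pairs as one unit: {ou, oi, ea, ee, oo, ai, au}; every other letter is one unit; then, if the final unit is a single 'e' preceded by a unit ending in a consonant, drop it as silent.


Word: "volcano" (7 letters)
Left-to-right scan:
  [1] 'v' (letter)
  [2] 'o' (letter)
  [3] 'l' (letter)
  [4] 'c' (letter)
  [5] 'a' (letter)
  [6] 'n' (letter)
  [7] 'o' (letter)
Units from scan: 7
Sound units = 7 units


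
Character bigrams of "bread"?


Word: "bread" (length 5)
Number of bigrams = 5 - 2 + 1 = 4
  Position 0: "br"
  Position 1: "re"
  Position 2: "ea"
  Position 3: "ad"
Bigrams = "br", "re", "ea", "ad"


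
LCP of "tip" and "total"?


Word 1: "tip"
Word 2: "total"
Comparing from start:
  Pos 0: 't' == 't'
  Pos 1: 'i' != 'o' (stop)
LCP = "t" (length 1)


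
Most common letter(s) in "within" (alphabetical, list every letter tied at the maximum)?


Word: "within"
Letter counts:
  'h': 1
  'i': 2
  'n': 1
  't': 1
  'w': 1
Maximum count = 2
Most frequent = 'i' (2 times each)


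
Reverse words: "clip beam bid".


Original: "clip beam bid"
Words (1..n): clip | beam | bid
Reversed (n..1): bid | beam | clip
Result = "bid beam clip"


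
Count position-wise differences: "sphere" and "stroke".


Comparing character by character (same length = 6):
  Pos 0: 's' vs 's' =
  Pos 1: 'p' vs 't' !=
  Pos 2: 'h' vs 'r' !=
  Pos 3: 'e' vs 'o' !=
  Pos 4: 'r' vs 'k' !=
  Pos 5: 'e' vs 'e' =
Hamming distance = 4


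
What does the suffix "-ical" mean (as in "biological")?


Suffix: -ical
As in: biological -> biology + -ical, with a spelling change
Meaning = relating to


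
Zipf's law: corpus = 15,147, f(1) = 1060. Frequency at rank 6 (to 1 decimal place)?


Zipf's law: f(r) = f(1) / r
f(1) = 1060
f(6) = 1060 / 6
= 176.7 occurrences


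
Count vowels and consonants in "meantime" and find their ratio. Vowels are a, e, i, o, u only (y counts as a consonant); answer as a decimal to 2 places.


Word: "meantime"
Vowels (a,e,i,o,u): 4
Consonants: 4
Ratio = 4/4
= 1.00


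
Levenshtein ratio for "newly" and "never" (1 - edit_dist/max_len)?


Word 1: "newly" (length 5)
Word 2: "never" (length 5)
One optimal edit sequence:
  1. keep 'n'
  2. keep 'e'
  3. substitute 'w' -> 'v'  (+1)
  4. substitute 'l' -> 'e'  (+1)
  5. substitute 'y' -> 'r'  (+1)
Edit distance = 3
Max length = max(5, 5) = 5
Similarity = 1 - 3/5
= 0.4000


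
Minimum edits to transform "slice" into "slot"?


Word 1: "slice" (length 5)
Word 2: "slot" (length 4)
One optimal edit sequence (insert/delete/substitute each cost 1):
  1. keep 's'
  2. keep 'l'
  3. delete 'i'  (+1)
  4. substitute 'c' -> 'o'  (+1)
  5. substitute 'e' -> 't'  (+1)
Total edit operations: 3
Edit distance = 3


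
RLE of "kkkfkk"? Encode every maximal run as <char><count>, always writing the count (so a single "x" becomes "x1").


String: "kkkfkk"
Scanning for consecutive runs:
  'k' x 3
  'f' x 1
  'k' x 2
RLE = "k3f1k2"


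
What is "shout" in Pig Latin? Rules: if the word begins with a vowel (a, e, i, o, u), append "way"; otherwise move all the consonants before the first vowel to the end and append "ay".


Word: "shout"
Starts with consonant(s) → move to end, add 'ay'
Consonant cluster: "sh"
Pig Latin = "outshay"


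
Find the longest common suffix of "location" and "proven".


Word 1: "location"
Word 2: "proven"
Comparing from end:
  Pos -1: 'n' == 'n'
  Pos -2: 'o' != 'e' (stop)
LCS = "n" (length 1)


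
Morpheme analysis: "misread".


Word: "misread"
Morphemes: mis- / read
Each morpheme carries meaning
= 2 morphemes


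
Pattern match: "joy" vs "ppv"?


Pattern of "joy": [0, 1, 2]
Pattern of "ppv": [0, 0, 1]
Patterns do not match
Same pattern = No


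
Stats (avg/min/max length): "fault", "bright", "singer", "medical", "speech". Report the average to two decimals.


Lengths: "fault"=5, "bright"=6, "singer"=6, "medical"=7, "speech"=6
Sum = 30, Count = 5
Average = 30/5 = 6.00
= avg=6.00, min=5, max=7


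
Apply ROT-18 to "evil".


Word: "evil"
Shift: 18
Each letter → (letter + shift) mod 26:
  'e' (4) + 18 = 22 → 'w'
  'v' (21) + 18 = 13 → 'n'
  'i' (8) + 18 = 0 → 'a'
  'l' (11) + 18 = 3 → 'd'
Result = "wnad"


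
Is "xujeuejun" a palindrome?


Word: "xujeuejun"
Reversed: "nujeuejux"
Forward == Backward? xujeuejun != nujeuejux
Palindrome = No


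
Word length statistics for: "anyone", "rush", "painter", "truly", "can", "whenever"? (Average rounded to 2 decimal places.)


Lengths: "anyone"=6, "rush"=4, "painter"=7, "truly"=5, "can"=3, "whenever"=8
Sum = 33, Count = 6
Average = 33/6 = 5.50
= avg=5.50, min=3, max=8


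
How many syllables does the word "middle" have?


Word: "middle"
Syllable breakdown: mid-dle
Counting: 2 parts
= 2 syllables


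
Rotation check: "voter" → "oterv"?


Word: "voter", Candidate: "oterv"
Method: check if candidate is substring of word+word
"votervoter" contains "oterv"? Yes
Is rotation = Yes


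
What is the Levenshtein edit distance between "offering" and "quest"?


Word 1: "offering" (length 8)
Word 2: "quest" (length 5)
One optimal edit sequence (insert/delete/substitute each cost 1):
  1. delete 'o'  (+1)
  2. substitute 'f' -> 'q'  (+1)
  3. substitute 'f' -> 'u'  (+1)
  4. keep 'e'
  5. delete 'r'  (+1)
  6. delete 'i'  (+1)
  7. substitute 'n' -> 's'  (+1)
  8. substitute 'g' -> 't'  (+1)
Total edit operations: 7
Edit distance = 7


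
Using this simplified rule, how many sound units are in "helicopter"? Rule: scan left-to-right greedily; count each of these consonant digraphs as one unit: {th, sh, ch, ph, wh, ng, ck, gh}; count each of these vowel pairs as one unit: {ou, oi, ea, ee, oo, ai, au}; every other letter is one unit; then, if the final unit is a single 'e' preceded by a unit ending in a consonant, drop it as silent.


Word: "helicopter" (10 letters)
Left-to-right scan:
  (1) 'h' (letter)
  (2) 'e' (letter)
  (3) 'l' (letter)
  (4) 'i' (letter)
  (5) 'c' (letter)
  (6) 'o' (letter)
  (7) 'p' (letter)
  (8) 't' (letter)
  (9) 'e' (letter)
  (10) 'r' (letter)
Units from scan: 10
Sound units = 10 units


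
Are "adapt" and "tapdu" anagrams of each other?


Word 1: "adapt" → sorted: aadpt
Word 2: "tapdu" → sorted: adptu
Same letters? aadpt != adptu
Anagram = No


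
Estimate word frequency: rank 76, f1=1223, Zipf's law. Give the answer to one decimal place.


Zipf's law: f(r) = f(1) / r
f(1) = 1223
f(76) = 1223 / 76
= 16.1 occurrences


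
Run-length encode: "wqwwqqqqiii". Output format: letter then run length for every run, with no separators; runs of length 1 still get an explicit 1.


String: "wqwwqqqqiii"
Scanning for consecutive runs:
  'w' x 1
  'q' x 1
  'w' x 2
  'q' x 4
  'i' x 3
RLE = "w1q1w2q4i3"


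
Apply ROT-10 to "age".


Word: "age"
Shift: 10
Each letter → (letter + shift) mod 26:
  'a' (0) + 10 = 10 → 'k'
  'g' (6) + 10 = 16 → 'q'
  'e' (4) + 10 = 14 → 'o'
Result = "kqo"


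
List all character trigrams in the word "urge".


Word: "urge" (length 4)
Number of trigrams = 4 - 3 + 1 = 2
  Position 0: "urg"
  Position 1: "rge"
Trigrams = "urg", "rge"


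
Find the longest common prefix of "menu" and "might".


Word 1: "menu"
Word 2: "might"
Comparing from start:
  Pos 0: 'm' == 'm'
  Pos 1: 'e' != 'i' (stop)
LCP = "m" (length 1)


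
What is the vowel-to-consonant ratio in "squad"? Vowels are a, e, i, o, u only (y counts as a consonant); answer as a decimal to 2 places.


Word: "squad"
Vowels (a,e,i,o,u): 2
Consonants: 3
Ratio = 2/3
= 0.67


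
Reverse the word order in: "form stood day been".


Original: "form stood day been"
Words (1..n): form | stood | day | been
Reversed (n..1): been | day | stood | form
Result = "been day stood form"


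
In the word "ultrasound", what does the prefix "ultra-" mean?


Prefix: ultra-
Example: ultrasound (ultra- + sound)
Meaning = beyond


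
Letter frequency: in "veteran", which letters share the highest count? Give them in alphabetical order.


Word: "veteran"
Letter counts:
  'a': 1
  'e': 2
  'n': 1
  'r': 1
  't': 1
  'v': 1
Maximum count = 2
Most frequent = 'e' (2 times each)


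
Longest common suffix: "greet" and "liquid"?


Word 1: "greet"
Word 2: "liquid"
Comparing from end:
  Pos -1: 't' != 'd' (stop)
LCS = "" (length 0)


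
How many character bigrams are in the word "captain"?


Word: "captain" (length 7)
Number of 2-grams = length - 2 + 1 = 7 - 2 + 1
= 6


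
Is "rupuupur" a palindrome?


Word: "rupuupur"
Reversed: "rupuupur"
Forward == Backward? rupuupur == rupuupur
Palindrome = Yes


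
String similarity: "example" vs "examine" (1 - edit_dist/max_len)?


Word 1: "example" (length 7)
Word 2: "examine" (length 7)
One optimal edit sequence:
  1. keep 'e'
  2. keep 'x'
  3. keep 'a'
  4. keep 'm'
  5. substitute 'p' -> 'i'  (+1)
  6. substitute 'l' -> 'n'  (+1)
  7. keep 'e'
Edit distance = 2
Max length = max(7, 7) = 7
Similarity = 1 - 2/7
= 0.7143


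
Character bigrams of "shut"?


Word: "shut" (length 4)
Number of bigrams = 4 - 2 + 1 = 3
  Position 0: "sh"
  Position 1: "hu"
  Position 2: "ut"
Bigrams = "sh", "hu", "ut"


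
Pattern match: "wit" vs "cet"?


Pattern of "wit": [0, 1, 2]
Pattern of "cet": [0, 1, 2]
Patterns match
Same pattern = Yes


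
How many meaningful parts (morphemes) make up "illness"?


Word: "illness"
Morphemes: ill | -ness
Each morpheme carries meaning
= 2 morphemes


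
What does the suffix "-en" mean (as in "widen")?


Suffix: -en
Example: widen (wide + -en, with a spelling change)
Meaning = to make / become


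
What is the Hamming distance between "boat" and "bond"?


Comparing character by character (same length = 4):
  Pos 0: 'b' vs 'b' =
  Pos 1: 'o' vs 'o' =
  Pos 2: 'a' vs 'n' !=
  Pos 3: 't' vs 'd' !=
Hamming distance = 2


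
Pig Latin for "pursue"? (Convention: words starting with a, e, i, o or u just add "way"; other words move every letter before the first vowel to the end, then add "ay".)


Word: "pursue"
Starts with consonant(s) → move to end, add 'ay'
Consonant cluster: "p"
Pig Latin = "ursuepay"


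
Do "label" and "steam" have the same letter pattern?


Pattern of "label": [0, 1, 2, 3, 0]
Pattern of "steam": [0, 1, 2, 3, 4]
Patterns do not match
Same pattern = No


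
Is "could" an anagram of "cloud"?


Word 1: "cloud" → sorted: cdlou
Word 2: "could" → sorted: cdlou
Same letters? cdlou == cdlou
Anagram = Yes


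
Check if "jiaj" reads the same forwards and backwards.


Word: "jiaj"
Reversed: "jaij"
Forward == Backward? jiaj != jaij
Palindrome = No


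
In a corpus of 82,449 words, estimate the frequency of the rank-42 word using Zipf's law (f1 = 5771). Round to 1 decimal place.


Zipf's law: f(r) = f(1) / r
f(1) = 5771
f(42) = 5771 / 42
= 137.4 occurrences


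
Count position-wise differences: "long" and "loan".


Comparing character by character (same length = 4):
  Pos 0: 'l' vs 'l' =
  Pos 1: 'o' vs 'o' =
  Pos 2: 'n' vs 'a' !=
  Pos 3: 'g' vs 'n' !=
Hamming distance = 2


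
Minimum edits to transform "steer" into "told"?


Word 1: "steer" (length 5)
Word 2: "told" (length 4)
One optimal edit sequence (insert/delete/substitute each cost 1):
  1. delete 's'  (+1)
  2. keep 't'
  3. substitute 'e' -> 'o'  (+1)
  4. substitute 'e' -> 'l'  (+1)
  5. substitute 'r' -> 'd'  (+1)
Total edit operations: 4
Edit distance = 4


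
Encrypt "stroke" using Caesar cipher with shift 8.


Word: "stroke"
Shift: 8
Each letter → (letter + shift) mod 26:
  's' (18) + 8 = 0 → 'a'
  't' (19) + 8 = 1 → 'b'
  'r' (17) + 8 = 25 → 'z'
  'o' (14) + 8 = 22 → 'w'
  'k' (10) + 8 = 18 → 's'
  'e' (4) + 8 = 12 → 'm'
Result = "abzwsm"


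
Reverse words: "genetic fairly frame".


Original: "genetic fairly frame"
Words (1..n): genetic | fairly | frame
Reversed (n..1): frame | fairly | genetic
Result = "frame fairly genetic"


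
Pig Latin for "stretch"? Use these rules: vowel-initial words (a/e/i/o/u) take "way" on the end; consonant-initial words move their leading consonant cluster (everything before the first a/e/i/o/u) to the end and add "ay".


Word: "stretch"
Starts with consonant(s) → move to end, add 'ay'
Consonant cluster: "str"
Pig Latin = "etchstray"


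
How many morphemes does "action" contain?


Word: "action"
Morphemes: act + -ion
Each morpheme carries meaning
= 2 morphemes


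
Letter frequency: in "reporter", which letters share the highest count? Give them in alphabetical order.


Word: "reporter"
Letter counts:
  'e': 2
  'o': 1
  'p': 1
  'r': 3
  't': 1
Maximum count = 3
Most frequent = 'r' (3 times each)


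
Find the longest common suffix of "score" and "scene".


Word 1: "score"
Word 2: "scene"
Comparing from end:
  Pos -1: 'e' == 'e'
  Pos -2: 'r' != 'n' (stop)
LCS = "e" (length 1)


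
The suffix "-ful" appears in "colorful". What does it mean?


Suffix: -ful
Example: colorful (color + -ful)
Meaning = full of


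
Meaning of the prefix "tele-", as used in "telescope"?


Prefix: tele-
Example: telescope = tele- + scope
Meaning = distant


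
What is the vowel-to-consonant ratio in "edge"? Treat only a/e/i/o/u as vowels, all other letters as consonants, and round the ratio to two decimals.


Word: "edge"
Vowels (a,e,i,o,u): 2
Consonants: 2
Ratio = 2/2
= 1.00


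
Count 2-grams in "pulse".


Word: "pulse" (length 5)
Number of 2-grams = length - 2 + 1 = 5 - 2 + 1
= 4


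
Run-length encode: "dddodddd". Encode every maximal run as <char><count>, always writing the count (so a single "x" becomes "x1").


String: "dddodddd"
Scanning for consecutive runs:
  'd' x 3
  'o' x 1
  'd' x 4
RLE = "d3o1d4"


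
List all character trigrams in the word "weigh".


Word: "weigh" (length 5)
Number of trigrams = 5 - 3 + 1 = 3
  Position 0: "wei"
  Position 1: "eig"
  Position 2: "igh"
Trigrams = "wei", "eig", "igh"


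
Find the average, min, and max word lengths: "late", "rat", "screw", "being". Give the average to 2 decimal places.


Lengths: "late"=4, "rat"=3, "screw"=5, "being"=5
Sum = 17, Count = 4
Average = 17/4 = 4.25
= avg=4.25, min=3, max=5


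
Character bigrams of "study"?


Word: "study" (length 5)
Number of bigrams = 5 - 2 + 1 = 4
  Position 0: "st"
  Position 1: "tu"
  Position 2: "ud"
  Position 3: "dy"
Bigrams = "st", "tu", "ud", "dy"


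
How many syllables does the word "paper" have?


Word: "paper"
Syllable breakdown: pa-per
Counting: 2 parts
= 2 syllables


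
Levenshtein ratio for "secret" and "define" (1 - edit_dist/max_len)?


Word 1: "secret" (length 6)
Word 2: "define" (length 6)
One optimal edit sequence:
  1. substitute 's' -> 'd'  (+1)
  2. keep 'e'
  3. substitute 'c' -> 'f'  (+1)
  4. substitute 'r' -> 'i'  (+1)
  5. substitute 'e' -> 'n'  (+1)
  6. substitute 't' -> 'e'  (+1)
Edit distance = 5
Max length = max(6, 6) = 6
Similarity = 1 - 5/6
= 0.1667


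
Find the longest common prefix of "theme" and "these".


Word 1: "theme"
Word 2: "these"
Comparing from start:
  Pos 0: 't' == 't'
  Pos 1: 'h' == 'h'
  Pos 2: 'e' == 'e'
  Pos 3: 'm' != 's' (stop)
LCP = "the" (length 3)


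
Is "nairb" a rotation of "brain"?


Word: "brain", Candidate: "nairb"
Method: check if candidate is substring of word+word
"brainbrain" contains "nairb"? No
Is rotation = No


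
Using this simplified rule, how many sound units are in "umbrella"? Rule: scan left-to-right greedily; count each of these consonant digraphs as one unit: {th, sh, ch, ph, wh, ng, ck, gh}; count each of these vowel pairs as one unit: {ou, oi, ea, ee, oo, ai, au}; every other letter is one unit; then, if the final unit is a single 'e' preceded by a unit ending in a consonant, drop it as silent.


Word: "umbrella" (8 letters)
Left-to-right scan:
  [1] 'u' (letter)
  [2] 'm' (letter)
  [3] 'b' (letter)
  [4] 'r' (letter)
  [5] 'e' (letter)
  [6] 'l' (letter)
  [7] 'l' (letter)
  [8] 'a' (letter)
Units from scan: 8
Sound units = 8 units


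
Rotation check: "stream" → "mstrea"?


Word: "stream", Candidate: "mstrea"
Method: check if candidate is substring of word+word
"streamstream" contains "mstrea"? Yes
Is rotation = Yes


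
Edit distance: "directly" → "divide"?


Word 1: "directly" (length 8)
Word 2: "divide" (length 6)
One optimal edit sequence (insert/delete/substitute each cost 1):
  1. keep 'd'
  2. keep 'i'
  3. delete 'r'  (+1)
  4. delete 'e'  (+1)
  5. substitute 'c' -> 'v'  (+1)
  6. substitute 't' -> 'i'  (+1)
  7. substitute 'l' -> 'd'  (+1)
  8. substitute 'y' -> 'e'  (+1)
Total edit operations: 6
Edit distance = 6


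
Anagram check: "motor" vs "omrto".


Word 1: "motor" → sorted: moort
Word 2: "omrto" → sorted: moort
Same letters? moort == moort
Anagram = Yes


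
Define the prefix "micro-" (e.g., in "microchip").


Prefix: micro-
As in: microchip -> micro- + chip
Meaning = small


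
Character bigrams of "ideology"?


Word: "ideology" (length 8)
Number of bigrams = 8 - 2 + 1 = 7
  Position 0: "id"
  Position 1: "de"
  Position 2: "eo"
  Position 3: "ol"
  Position 4: "lo"
  Position 5: "og"
  Position 6: "gy"
Bigrams = "id", "de", "eo", "ol", "lo", "og", "gy"


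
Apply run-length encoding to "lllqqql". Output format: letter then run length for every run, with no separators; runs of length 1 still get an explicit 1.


String: "lllqqql"
Scanning for consecutive runs:
  'l' x 3
  'q' x 3
  'l' x 1
RLE = "l3q3l1"


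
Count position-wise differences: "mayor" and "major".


Comparing character by character (same length = 5):
  Pos 0: 'm' vs 'm' =
  Pos 1: 'a' vs 'a' =
  Pos 2: 'y' vs 'j' !=
  Pos 3: 'o' vs 'o' =
  Pos 4: 'r' vs 'r' =
Hamming distance = 1


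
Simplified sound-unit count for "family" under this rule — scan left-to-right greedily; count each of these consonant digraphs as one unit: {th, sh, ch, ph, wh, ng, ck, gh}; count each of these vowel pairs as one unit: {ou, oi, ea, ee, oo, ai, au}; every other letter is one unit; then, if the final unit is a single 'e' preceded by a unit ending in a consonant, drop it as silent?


Word: "family" (6 letters)
Left-to-right scan:
  1. 'f' (letter)
  2. 'a' (letter)
  3. 'm' (letter)
  4. 'i' (letter)
  5. 'l' (letter)
  6. 'y' (letter)
Units from scan: 6
Sound units = 6 units


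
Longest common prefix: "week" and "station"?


Word 1: "week"
Word 2: "station"
Comparing from start:
  Pos 0: 'w' != 's' (stop)
LCP = "" (length 0)


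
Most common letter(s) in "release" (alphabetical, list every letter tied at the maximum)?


Word: "release"
Letter counts:
  'a': 1
  'e': 3
  'l': 1
  'r': 1
  's': 1
Maximum count = 3
Most frequent = 'e' (3 times each)


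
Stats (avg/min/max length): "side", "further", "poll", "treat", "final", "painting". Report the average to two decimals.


Lengths: "side"=4, "further"=7, "poll"=4, "treat"=5, "final"=5, "painting"=8
Sum = 33, Count = 6
Average = 33/6 = 5.50
= avg=5.50, min=4, max=8


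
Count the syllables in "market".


Word: "market"
Syllable breakdown: mar · ket
Counting: 2 parts
= 2 syllables


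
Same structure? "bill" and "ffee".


Pattern of "bill": [0, 1, 2, 2]
Pattern of "ffee": [0, 0, 1, 1]
Patterns do not match
Same pattern = No


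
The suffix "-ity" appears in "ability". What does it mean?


Suffix: -ity
Example: ability (able + -ity, with a spelling change)
Meaning = quality of


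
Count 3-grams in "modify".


Word: "modify" (length 6)
Number of 3-grams = length - 3 + 1 = 6 - 3 + 1
= 4


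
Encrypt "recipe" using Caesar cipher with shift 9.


Word: "recipe"
Shift: 9
Each letter → (letter + shift) mod 26:
  'r' (17) + 9 = 0 → 'a'
  'e' (4) + 9 = 13 → 'n'
  'c' (2) + 9 = 11 → 'l'
  'i' (8) + 9 = 17 → 'r'
  'p' (15) + 9 = 24 → 'y'
  'e' (4) + 9 = 13 → 'n'
Result = "anlryn"


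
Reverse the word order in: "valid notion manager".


Original: "valid notion manager"
Words (1..n): valid | notion | manager
Reversed (n..1): manager | notion | valid
Result = "manager notion valid"


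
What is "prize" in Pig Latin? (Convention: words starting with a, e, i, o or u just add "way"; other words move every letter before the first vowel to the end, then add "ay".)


Word: "prize"
Starts with consonant(s) → move to end, add 'ay'
Consonant cluster: "pr"
Pig Latin = "izepray"


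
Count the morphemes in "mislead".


Word: "mislead"
Morphemes: mis- | lead
Each morpheme carries meaning
= 2 morphemes


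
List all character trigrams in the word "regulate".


Word: "regulate" (length 8)
Number of trigrams = 8 - 3 + 1 = 6
  Position 0: "reg"
  Position 1: "egu"
  Position 2: "gul"
  Position 3: "ula"
  Position 4: "lat"
  Position 5: "ate"
Trigrams = "reg", "egu", "gul", "ula", "lat", "ate"


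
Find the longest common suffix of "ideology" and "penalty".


Word 1: "ideology"
Word 2: "penalty"
Comparing from end:
  Pos -1: 'y' == 'y'
  Pos -2: 'g' != 't' (stop)
LCS = "y" (length 1)


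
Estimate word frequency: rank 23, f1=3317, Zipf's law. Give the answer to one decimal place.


Zipf's law: f(r) = f(1) / r
f(1) = 3317
f(23) = 3317 / 23
= 144.2 occurrences


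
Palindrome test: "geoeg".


Word: "geoeg"
Reversed: "geoeg"
Forward == Backward? geoeg == geoeg
Palindrome = Yes


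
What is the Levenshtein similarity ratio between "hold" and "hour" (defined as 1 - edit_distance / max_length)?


Word 1: "hold" (length 4)
Word 2: "hour" (length 4)
One optimal edit sequence:
  1. keep 'h'
  2. keep 'o'
  3. substitute 'l' -> 'u'  (+1)
  4. substitute 'd' -> 'r'  (+1)
Edit distance = 2
Max length = max(4, 4) = 4
Similarity = 1 - 2/4
= 0.5000


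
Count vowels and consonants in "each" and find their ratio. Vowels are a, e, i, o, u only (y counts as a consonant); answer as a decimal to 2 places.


Word: "each"
Vowels (a,e,i,o,u): 2
Consonants: 2
Ratio = 2/2
= 1.00
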